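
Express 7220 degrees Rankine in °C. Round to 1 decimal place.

3738.0 degrees Celsius

°R = (°C + 273.15) × 9/5.
Applying the formula gives 3738.0 °C.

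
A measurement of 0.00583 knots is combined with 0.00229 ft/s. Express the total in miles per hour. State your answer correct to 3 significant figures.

0.00827 miles per hour

0.00583 kn = 0.00670904 mph and 0.00229 ft/s = 0.00156136 mph.
0.00670904 + 0.00156136 ≈ 0.00827 mph.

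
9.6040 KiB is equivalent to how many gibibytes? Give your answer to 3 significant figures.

1 KiB = 9.53674e-7 GiB.
So 9.6040 × 9.53674e-7 ≈ 9.16e-6 GiB.

9.16e-6 GiB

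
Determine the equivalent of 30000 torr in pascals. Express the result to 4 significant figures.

1 torr = 133.322 pascals.
Thus 30000 × 133.322 ≈ 4.000 × 10^6 Pa.

4.000 × 10^6 Pa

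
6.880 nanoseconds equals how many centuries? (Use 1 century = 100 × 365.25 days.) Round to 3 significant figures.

1 ns = 3.16881 × 10^-19 century.
Thus 6.880 × 3.16881 × 10^-19 ≈ 2.18 × 10^-18 century.

2.18 × 10^-18 century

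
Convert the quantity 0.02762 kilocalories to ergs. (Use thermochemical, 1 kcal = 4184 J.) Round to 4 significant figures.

1.156 × 10^9 erg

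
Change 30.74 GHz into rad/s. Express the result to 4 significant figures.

1 GHz = 6.28319 × 10^9 radians per second.
So 30.74 × 6.28319 × 10^9 ≈ 1.931 × 10^11 rad/s.

1.931 × 10^11 radians per second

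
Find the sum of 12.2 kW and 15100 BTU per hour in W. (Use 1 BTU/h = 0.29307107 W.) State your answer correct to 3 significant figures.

12.2 kW = 12200.0 W and 15100 BTU/h = 4425.37 W.
12200.0 + 4425.37 ≈ 16600 W.

16600 watts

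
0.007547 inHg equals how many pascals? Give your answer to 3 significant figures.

1 inch of mercury = 3386.39 Pa.
Then 0.007547 × 3386.39 ≈ 25.6 Pa.

25.6 Pa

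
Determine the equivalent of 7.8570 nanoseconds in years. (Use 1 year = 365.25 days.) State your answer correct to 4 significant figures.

2.490 × 10^-16 yr

1 nanosecond = 3.16881 × 10^-17 yr.
Then 7.8570 × 3.16881 × 10^-17 ≈ 2.490 × 10^-16 yr.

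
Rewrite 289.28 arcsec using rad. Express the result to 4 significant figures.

0.001402 rad

1 arcsecond = 4.84814e-6 rad.
Thus 289.28 × 4.84814e-6 ≈ 0.001402 rad.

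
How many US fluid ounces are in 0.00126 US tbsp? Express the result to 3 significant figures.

0.000630 US fluid ounces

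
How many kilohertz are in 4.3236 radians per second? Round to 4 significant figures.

0.0006881 kHz

1 rad/s = 0.000159155 kHz.
Thus 4.3236 × 0.000159155 ≈ 0.0006881 kHz.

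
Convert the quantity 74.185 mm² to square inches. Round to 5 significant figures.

0.11499 in²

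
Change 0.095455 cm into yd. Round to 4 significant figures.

0.001044 yd

1 cm = 0.0109361 yards.
Then 0.095455 × 0.0109361 ≈ 0.001044 yd.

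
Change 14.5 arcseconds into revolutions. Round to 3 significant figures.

1 arcsecond = 7.71605e-7 rev.
Then 14.5 × 7.71605e-7 ≈ 1.12e-5 rev.

1.12e-5 revolutions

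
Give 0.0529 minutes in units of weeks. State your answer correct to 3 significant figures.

5.25e-6 weeks

1 min = 9.92063e-5 wk.
0.0529 × 9.92063e-5 ≈ 5.25e-6 wk.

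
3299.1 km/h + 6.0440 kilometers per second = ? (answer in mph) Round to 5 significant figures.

3299.1 km/h = 2049.97 mph and 6.0440 km/s = 13520.0 mph.
2049.97 + 13520.0 ≈ 15570 mph.

15570 mph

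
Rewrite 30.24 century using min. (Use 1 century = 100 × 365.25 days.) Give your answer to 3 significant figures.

1.59 × 10^9 minutes

1 century = 5.25960 × 10^7 min.
30.24 × 5.25960 × 10^7 ≈ 1.59 × 10^9 min.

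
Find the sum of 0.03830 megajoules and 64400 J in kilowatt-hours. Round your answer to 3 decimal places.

0.029 kilowatt-hours

0.03830 MJ = 0.0106389 kWh and 64400 J = 0.0178889 kWh.
0.0106389 + 0.0178889 ≈ 0.029 kWh.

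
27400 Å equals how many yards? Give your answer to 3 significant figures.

1 Å = 1.09361 × 10^-10 yd.
Then 27400 × 1.09361 × 10^-10 ≈ 3.00 × 10^-6 yd.

3.00 × 10^-6 yards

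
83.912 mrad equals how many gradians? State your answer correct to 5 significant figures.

5.3420 gradians

1 mrad = 0.0636620 grad.
So 83.912 × 0.0636620 ≈ 5.3420 grad.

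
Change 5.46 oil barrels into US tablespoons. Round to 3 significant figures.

58700 US tablespoons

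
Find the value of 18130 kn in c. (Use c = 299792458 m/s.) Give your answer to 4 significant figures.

3.111e-5 c

1 knot = 1.71600e-9 c.
18130 × 1.71600e-9 ≈ 3.111e-5 c.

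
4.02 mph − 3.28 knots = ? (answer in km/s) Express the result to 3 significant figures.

0.000110 kilometers per second

4.02 mph = 0.00179710 km/s and 3.28 kn = 0.00168738 km/s.
0.00179710 − 0.00168738 ≈ 0.000110 km/s.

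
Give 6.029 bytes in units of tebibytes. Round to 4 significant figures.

1 B = 9.09495 × 10^-13 tebibytes.
So 6.029 × 9.09495 × 10^-13 ≈ 5.483 × 10^-12 TiB.

5.483 × 10^-12 TiB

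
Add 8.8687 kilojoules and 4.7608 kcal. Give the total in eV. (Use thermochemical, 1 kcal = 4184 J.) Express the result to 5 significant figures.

1.7968e+23 eV

8.8687 kJ = 5.53541e+22 eV and 4.7608 kcal = 1.24326e+23 eV.
5.53541e+22 + 1.24326e+23 ≈ 1.7968e+23 eV.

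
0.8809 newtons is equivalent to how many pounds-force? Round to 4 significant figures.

0.1980 lbf

1 newton = 0.224809 lbf.
Then 0.8809 × 0.224809 ≈ 0.1980 lbf.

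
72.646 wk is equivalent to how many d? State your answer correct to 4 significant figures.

1 week = 7.00000 days.
So 72.646 × 7.00000 ≈ 508.5 d.

508.5 d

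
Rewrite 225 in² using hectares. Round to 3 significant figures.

1 square inch = 6.45160 × 10^-8 hectares.
So 225 × 6.45160 × 10^-8 ≈ 1.45 × 10^-5 ha.

1.45 × 10^-5 hectares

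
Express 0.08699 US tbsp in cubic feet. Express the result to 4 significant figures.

4.543 × 10^-5 ft³

1 US tablespoon = 0.000522190 ft³.
So 0.08699 × 0.000522190 ≈ 4.543 × 10^-5 ft³.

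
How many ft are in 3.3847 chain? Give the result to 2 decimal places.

1 chain = 66.0000 ft.
Thus 3.3847 × 66.0000 ≈ 223.39 ft.

223.39 ft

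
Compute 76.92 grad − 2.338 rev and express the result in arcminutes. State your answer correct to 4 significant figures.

-46350 arcmin

76.92 grad = 4153.68 arcmin and 2.338 rev = 50500.8 arcmin.
4153.68 − 50500.8 ≈ -46350 arcmin.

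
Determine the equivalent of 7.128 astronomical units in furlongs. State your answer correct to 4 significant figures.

5.301 × 10^9 furlong

1 astronomical unit = 7.43646 × 10^8 furlong.
7.128 × 7.43646 × 10^8 ≈ 5.301 × 10^9 furlong.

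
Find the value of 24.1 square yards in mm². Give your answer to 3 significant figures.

1 yd² = 836127 square millimeters.
Then 24.1 × 836127 ≈ 2.02 × 10^7 mm².

2.02 × 10^7 mm²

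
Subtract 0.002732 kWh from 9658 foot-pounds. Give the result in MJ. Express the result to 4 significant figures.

9658 ft·lbf = 0.0130945 MJ and 0.002732 kWh = 0.00983520 MJ.
0.0130945 − 0.00983520 ≈ 0.003259 MJ.

0.003259 MJ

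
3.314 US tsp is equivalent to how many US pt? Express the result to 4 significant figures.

1 US teaspoon = 0.0104167 US pt.
Then 3.314 × 0.0104167 ≈ 0.03452 US pt.

0.03452 US pints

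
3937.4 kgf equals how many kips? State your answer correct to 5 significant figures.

8.6805 kip

1 kgf = 0.00220462 kip.
So 3937.4 × 0.00220462 ≈ 8.6805 kip.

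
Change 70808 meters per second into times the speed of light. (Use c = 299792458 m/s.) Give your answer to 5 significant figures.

0.00023619 c

1 m/s = 3.33564e-9 times the speed of light.
70808 × 3.33564e-9 ≈ 0.00023619 c.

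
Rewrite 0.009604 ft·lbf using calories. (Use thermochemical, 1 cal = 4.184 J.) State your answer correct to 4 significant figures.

0.003112 cal

1 ft·lbf = 0.324048 cal.
Thus 0.009604 × 0.324048 ≈ 0.003112 cal.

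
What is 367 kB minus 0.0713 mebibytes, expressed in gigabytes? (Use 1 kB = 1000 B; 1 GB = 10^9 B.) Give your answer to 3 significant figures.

0.000292 gigabytes

367 kB = 0.000367000 GB and 0.0713 MiB = 7.47635e-5 GB.
0.000367000 − 7.47635e-5 ≈ 0.000292 GB.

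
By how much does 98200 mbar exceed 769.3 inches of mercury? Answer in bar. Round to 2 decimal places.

98200 mbar = 98.2000 bar and 769.3 inHg = 26.0515 bar.
98.2000 − 26.0515 ≈ 72.15 bar.

72.15 bar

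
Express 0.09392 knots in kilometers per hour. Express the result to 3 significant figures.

1 knot = 1.85200 kilometers per hour.
Then 0.09392 × 1.85200 ≈ 0.174 km/h.

0.174 km/h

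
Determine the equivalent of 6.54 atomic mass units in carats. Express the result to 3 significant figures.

1 u = 8.30270 × 10^-24 ct.
So 6.54 × 8.30270 × 10^-24 ≈ 5.43 × 10^-23 ct.

5.43 × 10^-23 ct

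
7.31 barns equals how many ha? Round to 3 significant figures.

7.31 × 10^-32 hectares

1 barn = 1.00000 × 10^-32 ha.
Thus 7.31 × 1.00000 × 10^-32 ≈ 7.31 × 10^-32 ha.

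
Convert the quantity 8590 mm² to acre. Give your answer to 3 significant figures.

1 square millimeter = 2.47105e-10 acre.
So 8590 × 2.47105e-10 ≈ 2.12e-6 acre.

2.12e-6 acres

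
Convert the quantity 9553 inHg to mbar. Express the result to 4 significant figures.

323500 mbar

1 inHg = 33.8639 mbar.
9553 × 33.8639 ≈ 323500 mbar.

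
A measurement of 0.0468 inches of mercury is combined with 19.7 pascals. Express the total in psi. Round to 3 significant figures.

0.0258 pounds per square inch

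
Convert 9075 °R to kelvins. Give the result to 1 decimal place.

5041.7 K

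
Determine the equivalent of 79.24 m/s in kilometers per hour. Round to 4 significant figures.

285.3 kilometers per hour

1 meter per second = 3.60000 kilometers per hour.
79.24 × 3.60000 ≈ 285.3 km/h.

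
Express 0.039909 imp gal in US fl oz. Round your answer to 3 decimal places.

1 imp gal = 153.722 US fl oz.
Thus 0.039909 × 153.722 ≈ 6.135 US fl oz.

6.135 US fluid ounces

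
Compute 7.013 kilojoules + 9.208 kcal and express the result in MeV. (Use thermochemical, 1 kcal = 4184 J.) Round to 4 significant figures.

7.013 kJ = 4.37717 × 10^16 MeV and 9.208 kcal = 2.40462 × 10^17 MeV.
4.37717 × 10^16 + 2.40462 × 10^17 ≈ 2.842 × 10^17 MeV.

2.842 × 10^17 MeV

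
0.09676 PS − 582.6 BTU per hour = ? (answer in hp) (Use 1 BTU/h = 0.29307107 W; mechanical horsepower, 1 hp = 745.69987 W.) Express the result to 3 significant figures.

-0.134 hp

0.09676 PS = 0.0954363 hp and 582.6 BTU/h = 0.228970 hp.
0.0954363 − 0.228970 ≈ -0.134 hp.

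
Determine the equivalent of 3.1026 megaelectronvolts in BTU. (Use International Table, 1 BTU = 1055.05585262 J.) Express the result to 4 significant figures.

4.712e-16 British thermal units

1 MeV = 1.51857e-16 BTU.
So 3.1026 × 1.51857e-16 ≈ 4.712e-16 BTU.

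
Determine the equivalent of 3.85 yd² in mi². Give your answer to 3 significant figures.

1.24 × 10^-6 mi²

1 yd² = 3.22831 × 10^-7 mi².
Thus 3.85 × 3.22831 × 10^-7 ≈ 1.24 × 10^-6 mi².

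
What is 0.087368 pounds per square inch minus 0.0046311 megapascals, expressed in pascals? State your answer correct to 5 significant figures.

0.087368 psi = 602.381 Pa and 0.0046311 MPa = 4631.10 Pa.
602.381 − 4631.10 ≈ -4028.7 Pa.

-4028.7 Pa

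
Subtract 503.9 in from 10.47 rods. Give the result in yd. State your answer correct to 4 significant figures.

43.59 yd

10.47 rod = 57.5850 yd and 503.9 in = 13.9972 yd.
57.5850 − 13.9972 ≈ 43.59 yd.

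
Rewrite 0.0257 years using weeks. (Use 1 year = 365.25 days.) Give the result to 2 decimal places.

1 year = 52.1786 wk.
Then 0.0257 × 52.1786 ≈ 1.34 wk.

1.34 wk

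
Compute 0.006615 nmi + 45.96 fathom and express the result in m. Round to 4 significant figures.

0.006615 nmi = 12.2510 m and 45.96 fathom = 84.0516 m.
12.2510 + 84.0516 ≈ 96.30 m.

96.30 m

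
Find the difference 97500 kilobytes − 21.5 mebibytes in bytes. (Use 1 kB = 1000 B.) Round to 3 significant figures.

97500 kB = 9.75000e+7 B and 21.5 MiB = 2.25444e+7 B.
9.75000e+7 − 2.25444e+7 ≈ 7.50e+7 B.

7.50e+7 B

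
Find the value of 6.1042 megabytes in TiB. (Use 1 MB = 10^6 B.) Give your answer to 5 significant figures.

5.5517 × 10^-6 tebibytes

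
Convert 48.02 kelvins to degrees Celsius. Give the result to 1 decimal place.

-225.1 degrees Celsius

K = °C + 273.15.
Applying the formula gives -225.1 °C.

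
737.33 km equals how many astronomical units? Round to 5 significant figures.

1 kilometer = 6.68459e-9 astronomical units.
Thus 737.33 × 6.68459e-9 ≈ 4.9287e-6 au.

4.9287e-6 au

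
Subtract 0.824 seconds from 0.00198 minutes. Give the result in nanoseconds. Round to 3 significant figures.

0.00198 min = 1.18800 × 10^8 ns and 0.824 s = 8.24000 × 10^8 ns.
1.18800 × 10^8 − 8.24000 × 10^8 ≈ -7.05 × 10^8 ns.

-7.05 × 10^8 ns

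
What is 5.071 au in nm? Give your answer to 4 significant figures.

1 au = 1.49598e+20 nm.
5.071 × 1.49598e+20 ≈ 7.586e+20 nm.

7.586e+20 nanometers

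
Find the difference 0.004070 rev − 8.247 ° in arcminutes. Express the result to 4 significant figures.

0.004070 rev = 87.9120 arcmin and 8.247 ° = 494.820 arcmin.
87.9120 − 494.820 ≈ -406.9 arcmin.

-406.9 arcminutes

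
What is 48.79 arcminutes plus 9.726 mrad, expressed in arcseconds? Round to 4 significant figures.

4934 arcsec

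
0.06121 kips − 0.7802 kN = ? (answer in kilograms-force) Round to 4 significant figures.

-51.79 kilograms-force

0.06121 kip = 27.7644 kgf and 0.7802 kN = 79.5583 kgf.
27.7644 − 79.5583 ≈ -51.79 kgf.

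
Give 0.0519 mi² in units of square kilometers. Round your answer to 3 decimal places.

0.134 km²

1 mi² = 2.58999 km².
So 0.0519 × 2.58999 ≈ 0.134 km².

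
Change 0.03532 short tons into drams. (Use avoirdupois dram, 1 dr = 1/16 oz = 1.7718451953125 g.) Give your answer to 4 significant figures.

1 short ton = 512000 drams.
Thus 0.03532 × 512000 ≈ 18080 dr.

18080 dr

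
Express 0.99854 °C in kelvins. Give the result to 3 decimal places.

274.149 K

K = °C + 273.15.
Applying the formula gives 274.149 K.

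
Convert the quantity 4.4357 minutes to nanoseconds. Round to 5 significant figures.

1 minute = 6.00000e+10 nanoseconds.
Thus 4.4357 × 6.00000e+10 ≈ 2.6614e+11 ns.

2.6614e+11 ns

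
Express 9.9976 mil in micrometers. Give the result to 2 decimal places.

253.94 micrometers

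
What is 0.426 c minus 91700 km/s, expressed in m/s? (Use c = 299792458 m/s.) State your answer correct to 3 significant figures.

0.426 c = 1.27712e+8 m/s and 91700 km/s = 9.17000e+7 m/s.
1.27712e+8 − 9.17000e+7 ≈ 3.60e+7 m/s.

3.60e+7 m/s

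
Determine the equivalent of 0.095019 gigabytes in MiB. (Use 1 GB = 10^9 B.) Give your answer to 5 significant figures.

90.617 MiB

1 GB = 953.674 mebibytes.
0.095019 × 953.674 ≈ 90.617 MiB.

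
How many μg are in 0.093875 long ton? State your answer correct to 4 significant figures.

1 long ton = 1.01605 × 10^12 micrograms.
Thus 0.093875 × 1.01605 × 10^12 ≈ 9.538 × 10^10 μg.

9.538 × 10^10 μg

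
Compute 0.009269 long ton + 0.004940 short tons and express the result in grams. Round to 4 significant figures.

0.009269 long ton = 9417.74 g and 0.004940 short ton = 4481.49 g.
9417.74 + 4481.49 ≈ 13900 g.

13900 g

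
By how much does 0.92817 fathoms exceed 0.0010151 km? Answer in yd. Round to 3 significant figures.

0.746 yards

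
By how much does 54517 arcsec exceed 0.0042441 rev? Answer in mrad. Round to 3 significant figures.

54517 arcsec = 264.306 mrad and 0.0042441 rev = 26.6665 mrad.
264.306 − 26.6665 ≈ 238 mrad.

238 mrad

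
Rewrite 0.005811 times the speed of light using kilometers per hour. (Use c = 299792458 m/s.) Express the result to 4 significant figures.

1 speed of light = 1.07925e+9 km/h.
Then 0.005811 × 1.07925e+9 ≈ 6.272e+6 km/h.

6.272e+6 kilometers per hour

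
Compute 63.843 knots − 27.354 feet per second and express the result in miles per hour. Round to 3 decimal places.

63.843 kn = 73.4692 mph and 27.354 ft/s = 18.6505 mph.
73.4692 − 18.6505 ≈ 54.819 mph.

54.819 miles per hour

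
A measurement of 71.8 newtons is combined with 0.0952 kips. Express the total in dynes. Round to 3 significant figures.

71.8 N = 7.18000 × 10^6 dyn and 0.0952 kip = 4.23471 × 10^7 dyn.
7.18000 × 10^6 + 4.23471 × 10^7 ≈ 4.95 × 10^7 dyn.

4.95 × 10^7 dynes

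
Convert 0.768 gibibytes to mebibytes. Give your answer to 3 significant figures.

786 mebibytes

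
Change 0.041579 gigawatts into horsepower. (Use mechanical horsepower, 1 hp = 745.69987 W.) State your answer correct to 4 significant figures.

1 GW = 1.34102e+6 horsepower.
Then 0.041579 × 1.34102e+6 ≈ 55760 hp.

55760 hp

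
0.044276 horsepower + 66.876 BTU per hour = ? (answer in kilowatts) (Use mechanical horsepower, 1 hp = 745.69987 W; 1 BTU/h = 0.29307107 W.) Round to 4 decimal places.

0.0526 kilowatts

0.044276 hp = 0.0330166 kW and 66.876 BTU/h = 0.0195994 kW.
0.0330166 + 0.0195994 ≈ 0.0526 kW.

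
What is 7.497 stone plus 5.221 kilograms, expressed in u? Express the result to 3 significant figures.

3.18 × 10^28 atomic mass units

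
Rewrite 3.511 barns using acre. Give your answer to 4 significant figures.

1 barn = 2.47105e-32 acre.
3.511 × 2.47105e-32 ≈ 8.676e-32 acre.

8.676e-32 acre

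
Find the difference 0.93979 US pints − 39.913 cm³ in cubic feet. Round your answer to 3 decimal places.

0.014 ft³

0.93979 US pt = 0.0157040 ft³ and 39.913 cm³ = 0.00140951 ft³.
0.0157040 − 0.00140951 ≈ 0.014 ft³.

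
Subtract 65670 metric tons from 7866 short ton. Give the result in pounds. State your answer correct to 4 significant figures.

7866 short ton = 1.57320 × 10^7 lb and 65670 t = 1.44778 × 10^8 lb.
1.57320 × 10^7 − 1.44778 × 10^8 ≈ -1.290 × 10^8 lb.

-1.290 × 10^8 pounds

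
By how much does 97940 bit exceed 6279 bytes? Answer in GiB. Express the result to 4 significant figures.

97940 bit = 1.14017 × 10^-5 GiB and 6279 B = 5.84777 × 10^-6 GiB.
1.14017 × 10^-5 − 5.84777 × 10^-6 ≈ 5.554 × 10^-6 GiB.

5.554 × 10^-6 GiB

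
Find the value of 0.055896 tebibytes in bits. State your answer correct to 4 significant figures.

1 tebibyte = 8.79609e+12 bit.
0.055896 × 8.79609e+12 ≈ 4.917e+11 bit.

4.917e+11 bits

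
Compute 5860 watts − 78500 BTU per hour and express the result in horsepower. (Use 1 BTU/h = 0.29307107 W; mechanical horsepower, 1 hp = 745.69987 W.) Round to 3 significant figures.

-23.0 hp

5860 W = 7.85839 hp and 78500 BTU/h = 30.8517 hp.
7.85839 − 30.8517 ≈ -23.0 hp.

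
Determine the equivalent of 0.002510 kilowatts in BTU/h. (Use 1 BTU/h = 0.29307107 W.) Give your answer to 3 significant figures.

8.56 BTU per hour

1 kilowatt = 3412.14 BTU/h.
Then 0.002510 × 3412.14 ≈ 8.56 BTU/h.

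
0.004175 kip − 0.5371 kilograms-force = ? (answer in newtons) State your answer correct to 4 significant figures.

0.004175 kip = 18.5713 N and 0.5371 kgf = 5.26715 N.
18.5713 − 5.26715 ≈ 13.30 N.

13.30 N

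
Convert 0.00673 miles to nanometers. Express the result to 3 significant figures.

1 mile = 1.60934 × 10^12 nanometers.
Thus 0.00673 × 1.60934 × 10^12 ≈ 1.08 × 10^10 nm.

1.08 × 10^10 nanometers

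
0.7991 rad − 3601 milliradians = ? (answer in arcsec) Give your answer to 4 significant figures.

-577900 arcsec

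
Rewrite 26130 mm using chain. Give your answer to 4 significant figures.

1 mm = 4.97097 × 10^-5 chain.
Thus 26130 × 4.97097 × 10^-5 ≈ 1.299 chain.

1.299 chains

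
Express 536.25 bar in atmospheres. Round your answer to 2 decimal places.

1 bar = 0.986923 atm.
So 536.25 × 0.986923 ≈ 529.24 atm.

529.24 atmospheres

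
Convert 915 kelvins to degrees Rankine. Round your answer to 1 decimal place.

1647.0 degrees Rankine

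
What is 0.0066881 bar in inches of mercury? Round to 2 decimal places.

0.20 inches of mercury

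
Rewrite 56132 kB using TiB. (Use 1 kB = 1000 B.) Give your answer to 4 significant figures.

5.105 × 10^-5 tebibytes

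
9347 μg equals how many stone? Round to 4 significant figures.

1.472e-6 st

1 μg = 1.57473e-10 st.
Thus 9347 × 1.57473e-10 ≈ 1.472e-6 st.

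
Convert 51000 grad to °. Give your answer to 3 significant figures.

1 gradian = 0.900000 °.
51000 × 0.900000 ≈ 45900 °.

45900 °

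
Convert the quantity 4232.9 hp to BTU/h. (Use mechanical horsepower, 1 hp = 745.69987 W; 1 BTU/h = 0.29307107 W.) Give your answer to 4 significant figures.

1.077 × 10^7 BTU per hour

1 horsepower = 2544.43 BTU/h.
4232.9 × 2544.43 ≈ 1.077 × 10^7 BTU/h.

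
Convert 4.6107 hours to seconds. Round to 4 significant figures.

16600 s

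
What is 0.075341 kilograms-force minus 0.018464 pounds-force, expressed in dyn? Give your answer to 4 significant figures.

65670 dynes

0.075341 kgf = 73884.3 dyn and 0.018464 lbf = 8213.20 dyn.
73884.3 − 8213.20 ≈ 65670 dyn.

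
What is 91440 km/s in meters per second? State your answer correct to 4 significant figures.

9.144 × 10^7 m/s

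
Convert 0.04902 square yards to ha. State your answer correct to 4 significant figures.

4.099e-6 hectares

1 square yard = 8.36127e-5 hectares.
Thus 0.04902 × 8.36127e-5 ≈ 4.099e-6 ha.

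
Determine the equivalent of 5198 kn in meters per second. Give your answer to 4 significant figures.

2674 meters per second

1 knot = 0.514444 m/s.
So 5198 × 0.514444 ≈ 2674 m/s.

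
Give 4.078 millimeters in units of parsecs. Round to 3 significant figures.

1.32e-19 parsecs

1 millimeter = 3.24078e-20 pc.
4.078 × 3.24078e-20 ≈ 1.32e-19 pc.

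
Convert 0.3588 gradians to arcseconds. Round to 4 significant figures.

1 grad = 3240.00 arcseconds.
0.3588 × 3240.00 ≈ 1163 arcsec.

1163 arcsec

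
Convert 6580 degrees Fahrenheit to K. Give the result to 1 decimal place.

3910.9 K

K = (°F + 459.67) × 5/9.
Applying the formula gives 3910.9 K.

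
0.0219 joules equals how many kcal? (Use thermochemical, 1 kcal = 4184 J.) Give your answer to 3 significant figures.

5.23e-6 kcal

1 J = 0.000239006 kcal.
0.0219 × 0.000239006 ≈ 5.23e-6 kcal.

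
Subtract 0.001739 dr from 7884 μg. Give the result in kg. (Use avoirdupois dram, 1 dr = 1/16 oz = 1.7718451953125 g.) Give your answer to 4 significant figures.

7884 μg = 7.88400e-6 kg and 0.001739 dr = 3.08124e-6 kg.
7.88400e-6 − 3.08124e-6 ≈ 4.803e-6 kg.

4.803e-6 kg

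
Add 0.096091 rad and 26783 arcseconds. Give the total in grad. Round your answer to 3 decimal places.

0.096091 rad = 6.11734 grad and 26783 arcsec = 8.26636 grad.
6.11734 + 8.26636 ≈ 14.384 grad.

14.384 gradians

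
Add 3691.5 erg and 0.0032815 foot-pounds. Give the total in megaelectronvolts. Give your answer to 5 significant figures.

3.0073e+10 megaelectronvolts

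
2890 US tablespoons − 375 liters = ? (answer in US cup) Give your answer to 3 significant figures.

2890 US tbsp = 180.625 US cup and 375 L = 1585.03 US cup.
180.625 − 1585.03 ≈ -1400 US cup.

-1400 US cup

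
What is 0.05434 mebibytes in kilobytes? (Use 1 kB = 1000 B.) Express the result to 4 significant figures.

1 MiB = 1048.58 kilobytes.
0.05434 × 1048.58 ≈ 56.98 kB.

56.98 kB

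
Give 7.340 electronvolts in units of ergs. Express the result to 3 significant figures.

1.18e-11 erg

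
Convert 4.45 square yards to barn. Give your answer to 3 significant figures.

3.72e+28 barns

1 square yard = 8.36127e+27 barn.
4.45 × 8.36127e+27 ≈ 3.72e+28 barn.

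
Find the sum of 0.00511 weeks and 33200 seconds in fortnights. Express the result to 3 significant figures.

0.0300 fortnights

0.00511 wk = 0.00255500 fortnight and 33200 s = 0.0274471 fortnight.
0.00255500 + 0.0274471 ≈ 0.0300 fortnight.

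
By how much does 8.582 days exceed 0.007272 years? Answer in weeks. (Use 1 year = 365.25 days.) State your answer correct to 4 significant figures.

8.582 d = 1.22600 wk and 0.007272 yr = 0.379443 wk.
1.22600 − 0.379443 ≈ 0.8466 wk.

0.8466 weeks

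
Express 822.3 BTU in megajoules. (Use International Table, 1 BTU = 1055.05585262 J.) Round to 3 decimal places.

0.868 MJ

1 British thermal unit = 0.00105506 megajoules.
Thus 822.3 × 0.00105506 ≈ 0.868 MJ.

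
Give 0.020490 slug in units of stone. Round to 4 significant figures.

0.04709 stone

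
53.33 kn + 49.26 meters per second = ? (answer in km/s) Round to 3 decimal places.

0.077 km/s

53.33 kn = 0.0274353 km/s and 49.26 m/s = 0.0492600 km/s.
0.0274353 + 0.0492600 ≈ 0.077 km/s.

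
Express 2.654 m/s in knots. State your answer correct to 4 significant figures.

1 m/s = 1.94384 kn.
Thus 2.654 × 1.94384 ≈ 5.159 kn.

5.159 kn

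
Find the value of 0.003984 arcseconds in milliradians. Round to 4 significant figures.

1 arcsecond = 0.00484814 mrad.
Then 0.003984 × 0.00484814 ≈ 1.931e-5 mrad.

1.931e-5 milliradians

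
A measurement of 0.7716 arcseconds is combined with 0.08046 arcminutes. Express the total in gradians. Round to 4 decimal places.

0.0017 grad

0.7716 arcsec = 0.000238148 grad and 0.08046 arcmin = 0.00149000 grad.
0.000238148 + 0.00149000 ≈ 0.0017 grad.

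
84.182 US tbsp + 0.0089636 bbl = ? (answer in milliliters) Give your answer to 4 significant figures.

2670 milliliters

84.182 US tbsp = 1244.78 mL and 0.0089636 bbl = 1425.10 mL.
1244.78 + 1425.10 ≈ 2670 mL.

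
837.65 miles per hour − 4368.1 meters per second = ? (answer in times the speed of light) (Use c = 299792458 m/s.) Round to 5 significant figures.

-1.3321 × 10^-5 times the speed of light

837.65 mph = 1.24907 × 10^-6 c and 4368.1 m/s = 1.45704 × 10^-5 c.
1.24907 × 10^-6 − 1.45704 × 10^-5 ≈ -1.3321 × 10^-5 c.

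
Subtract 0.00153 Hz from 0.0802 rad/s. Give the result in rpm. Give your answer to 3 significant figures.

0.674 revolutions per minute

0.0802 rad/s = 0.765854 rpm and 0.00153 Hz = 0.0918000 rpm.
0.765854 − 0.0918000 ≈ 0.674 rpm.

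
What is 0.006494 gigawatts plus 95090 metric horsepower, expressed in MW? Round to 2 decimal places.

76.43 MW

0.006494 GW = 6.49400 MW and 95090 PS = 69.9386 MW.
6.49400 + 69.9386 ≈ 76.43 MW.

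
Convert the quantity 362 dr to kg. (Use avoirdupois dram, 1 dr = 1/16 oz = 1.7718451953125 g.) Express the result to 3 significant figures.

1 dr = 0.00177185 kg.
Thus 362 × 0.00177185 ≈ 0.641 kg.

0.641 kg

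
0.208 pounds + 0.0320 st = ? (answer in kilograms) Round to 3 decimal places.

0.208 lb = 0.0943472 kg and 0.0320 st = 0.203209 kg.
0.0943472 + 0.203209 ≈ 0.298 kg.

0.298 kg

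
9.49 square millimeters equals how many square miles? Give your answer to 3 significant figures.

3.66 × 10^-12 mi²

1 mm² = 3.86102 × 10^-13 mi².
Thus 9.49 × 3.86102 × 10^-13 ≈ 3.66 × 10^-12 mi².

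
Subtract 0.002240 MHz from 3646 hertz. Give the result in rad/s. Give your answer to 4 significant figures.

3646 Hz = 22908.5 rad/s and 0.002240 MHz = 14074.3 rad/s.
22908.5 − 14074.3 ≈ 8834 rad/s.

8834 rad/s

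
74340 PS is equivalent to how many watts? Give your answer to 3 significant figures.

1 metric horsepower = 735.499 W.
Thus 74340 × 735.499 ≈ 5.47e+7 W.

5.47e+7 watts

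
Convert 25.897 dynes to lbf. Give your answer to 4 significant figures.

5.822 × 10^-5 lbf

1 dyn = 2.24809 × 10^-6 pounds-force.
Thus 25.897 × 2.24809 × 10^-6 ≈ 5.822 × 10^-5 lbf.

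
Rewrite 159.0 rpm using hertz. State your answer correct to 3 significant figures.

2.65 Hz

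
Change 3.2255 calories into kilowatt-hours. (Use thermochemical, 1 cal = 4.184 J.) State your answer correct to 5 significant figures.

1 calorie = 1.16222 × 10^-6 kilowatt-hours.
So 3.2255 × 1.16222 × 10^-6 ≈ 3.7487 × 10^-6 kWh.

3.7487 × 10^-6 kWh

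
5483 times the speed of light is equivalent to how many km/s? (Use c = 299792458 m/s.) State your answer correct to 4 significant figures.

1 c = 299792 km/s.
Then 5483 × 299792 ≈ 1.644 × 10^9 km/s.

1.644 × 10^9 km/s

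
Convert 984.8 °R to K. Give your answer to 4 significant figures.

547.1 kelvins

°R = K × 9/5.
Applying the formula gives 547.1 K.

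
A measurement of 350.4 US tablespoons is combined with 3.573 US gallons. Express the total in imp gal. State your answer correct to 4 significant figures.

350.4 US tbsp = 1.13972 imp gal and 3.573 US gal = 2.97514 imp gal.
1.13972 + 2.97514 ≈ 4.115 imp gal.

4.115 imp gal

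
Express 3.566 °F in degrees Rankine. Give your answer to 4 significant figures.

°R = °F + 459.67.
Applying the formula gives 463.2 °R.

463.2 °R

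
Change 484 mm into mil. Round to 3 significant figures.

19100 mil

1 millimeter = 39.3701 mil.
So 484 × 39.3701 ≈ 19100 mil.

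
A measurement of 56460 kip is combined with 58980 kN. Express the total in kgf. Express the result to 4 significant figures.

3.162e+7 kilograms-force

56460 kip = 2.56098e+7 kgf and 58980 kN = 6.01429e+6 kgf.
2.56098e+7 + 6.01429e+6 ≈ 3.162e+7 kgf.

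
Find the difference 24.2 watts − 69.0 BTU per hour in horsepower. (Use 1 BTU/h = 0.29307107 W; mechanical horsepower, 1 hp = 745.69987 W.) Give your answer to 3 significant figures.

24.2 W = 0.0324527 hp and 69.0 BTU/h = 0.0271180 hp.
0.0324527 − 0.0271180 ≈ 0.00533 hp.

0.00533 hp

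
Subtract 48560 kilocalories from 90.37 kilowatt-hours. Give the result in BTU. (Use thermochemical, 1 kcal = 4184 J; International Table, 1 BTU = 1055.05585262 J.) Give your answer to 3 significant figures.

116000 British thermal units

90.37 kWh = 308355 BTU and 48560 kcal = 192573 BTU.
308355 − 192573 ≈ 116000 BTU.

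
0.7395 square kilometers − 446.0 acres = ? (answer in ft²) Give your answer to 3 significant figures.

-1.15e+7 ft²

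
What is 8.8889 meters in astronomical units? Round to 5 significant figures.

1 m = 6.68459e-12 au.
8.8889 × 6.68459e-12 ≈ 5.9419e-11 au.

5.9419e-11 astronomical units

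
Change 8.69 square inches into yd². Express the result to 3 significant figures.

0.00671 square yards

1 in² = 0.000771605 square yards.
Then 8.69 × 0.000771605 ≈ 0.00671 yd².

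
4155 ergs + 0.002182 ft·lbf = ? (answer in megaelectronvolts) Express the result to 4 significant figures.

2.106e+10 megaelectronvolts

4155 erg = 2.59335e+9 MeV and 0.002182 ft·lbf = 1.84648e+10 MeV.
2.59335e+9 + 1.84648e+10 ≈ 2.106e+10 MeV.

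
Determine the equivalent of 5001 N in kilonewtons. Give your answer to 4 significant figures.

1 newton = 0.00100000 kN.
Thus 5001 × 0.00100000 ≈ 5.001 kN.

5.001 kN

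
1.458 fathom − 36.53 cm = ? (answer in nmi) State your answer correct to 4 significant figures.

0.001242 nmi

1.458 fathom = 0.00143974 nmi and 36.53 cm = 0.000197246 nmi.
0.00143974 − 0.000197246 ≈ 0.001242 nmi.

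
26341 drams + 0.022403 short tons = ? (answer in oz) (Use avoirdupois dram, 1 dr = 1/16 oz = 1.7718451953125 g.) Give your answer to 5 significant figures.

26341 dr = 1646.31 oz and 0.022403 short ton = 716.896 oz.
1646.31 + 716.896 ≈ 2363.2 oz.

2363.2 oz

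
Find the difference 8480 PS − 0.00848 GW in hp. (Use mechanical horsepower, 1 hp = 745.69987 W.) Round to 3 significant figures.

-3010 hp

8480 PS = 8363.99 hp and 0.00848 GW = 11371.9 hp.
8363.99 − 11371.9 ≈ -3010 hp.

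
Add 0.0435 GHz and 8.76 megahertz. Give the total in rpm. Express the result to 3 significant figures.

0.0435 GHz = 2.61000 × 10^9 rpm and 8.76 MHz = 5.25600 × 10^8 rpm.
2.61000 × 10^9 + 5.25600 × 10^8 ≈ 3.14 × 10^9 rpm.

3.14 × 10^9 revolutions per minute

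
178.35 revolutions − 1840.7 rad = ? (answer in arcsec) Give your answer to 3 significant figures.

-1.49 × 10^8 arcsec

178.35 rev = 2.31142 × 10^8 arcsec and 1840.7 rad = 3.79672 × 10^8 arcsec.
2.31142 × 10^8 − 3.79672 × 10^8 ≈ -1.49 × 10^8 arcsec.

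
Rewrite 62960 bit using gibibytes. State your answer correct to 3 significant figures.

1 bit = 1.16415e-10 gibibytes.
62960 × 1.16415e-10 ≈ 7.33e-6 GiB.

7.33e-6 gibibytes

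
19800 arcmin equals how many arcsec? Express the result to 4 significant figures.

1 arcmin = 60.0000 arcsec.
19800 × 60.0000 ≈ 1.188e+6 arcsec.

1.188e+6 arcsec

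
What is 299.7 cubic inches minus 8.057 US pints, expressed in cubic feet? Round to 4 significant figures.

299.7 in³ = 0.1734375 ft³ and 8.057 US pt = 0.1346330 ft³.
0.1734375 − 0.1346330 ≈ 0.03880 ft³.

0.03880 cubic feet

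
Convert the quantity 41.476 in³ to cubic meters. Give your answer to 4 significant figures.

0.0006797 m³

1 in³ = 1.63871e-5 m³.
Then 41.476 × 1.63871e-5 ≈ 0.0006797 m³.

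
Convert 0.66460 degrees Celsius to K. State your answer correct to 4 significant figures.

K = °C + 273.15.
Applying the formula gives 273.8 K.

273.8 K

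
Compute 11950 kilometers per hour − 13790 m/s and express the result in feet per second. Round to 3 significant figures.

-34400 ft/s

11950 km/h = 10890.6 ft/s and 13790 m/s = 45242.8 ft/s.
10890.6 − 45242.8 ≈ -34400 ft/s.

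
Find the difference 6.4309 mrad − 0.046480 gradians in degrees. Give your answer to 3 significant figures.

0.327 °

6.4309 mrad = 0.368463 ° and 0.046480 grad = 0.0418320 °.
0.368463 − 0.0418320 ≈ 0.327 °.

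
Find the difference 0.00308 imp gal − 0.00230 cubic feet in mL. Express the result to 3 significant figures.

-51.1 milliliters

0.00308 imp gal = 14.0020 mL and 0.00230 ft³ = 65.1287 mL.
14.0020 − 65.1287 ≈ -51.1 mL.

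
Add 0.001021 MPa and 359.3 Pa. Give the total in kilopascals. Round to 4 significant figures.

1.380 kPa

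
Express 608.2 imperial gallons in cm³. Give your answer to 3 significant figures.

1 imp gal = 4546.09 cm³.
Thus 608.2 × 4546.09 ≈ 2.76 × 10^6 cm³.

2.76 × 10^6 cubic centimeters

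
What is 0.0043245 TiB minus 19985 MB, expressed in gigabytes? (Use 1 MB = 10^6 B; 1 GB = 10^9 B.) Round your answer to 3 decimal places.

-15.230 gigabytes

0.0043245 TiB = 4.75484 GB and 19985 MB = 19.9850 GB.
4.75484 − 19.9850 ≈ -15.230 GB.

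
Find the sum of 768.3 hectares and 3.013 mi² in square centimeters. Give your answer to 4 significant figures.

1.549 × 10^11 cm²

768.3 ha = 7.68300 × 10^10 cm² and 3.013 mi² = 7.80363 × 10^10 cm².
7.68300 × 10^10 + 7.80363 × 10^10 ≈ 1.549 × 10^11 cm².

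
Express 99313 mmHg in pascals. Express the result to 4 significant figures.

1.324e+7 pascals

1 mmHg = 133.322 Pa.
Thus 99313 × 133.322 ≈ 1.324e+7 Pa.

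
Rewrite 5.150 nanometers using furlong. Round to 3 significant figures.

2.56e-11 furlongs

1 nm = 4.97097e-12 furlong.
Then 5.150 × 4.97097e-12 ≈ 2.56e-11 furlong.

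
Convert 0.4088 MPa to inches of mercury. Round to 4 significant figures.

1 megapascal = 295.300 inHg.
0.4088 × 295.300 ≈ 120.7 inHg.

120.7 inches of mercury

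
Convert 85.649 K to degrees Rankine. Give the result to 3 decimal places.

154.168 °R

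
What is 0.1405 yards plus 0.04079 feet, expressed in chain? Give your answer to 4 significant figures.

0.1405 yd = 0.00638636 chain and 0.04079 ft = 0.000618030 chain.
0.00638636 + 0.000618030 ≈ 0.007004 chain.

0.007004 chains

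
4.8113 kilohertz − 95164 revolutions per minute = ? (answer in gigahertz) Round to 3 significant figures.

3.23e-6 gigahertz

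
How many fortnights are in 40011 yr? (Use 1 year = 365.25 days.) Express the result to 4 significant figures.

1 yr = 26.0893 fortnights.
40011 × 26.0893 ≈ 1.044e+6 fortnight.

1.044e+6 fortnights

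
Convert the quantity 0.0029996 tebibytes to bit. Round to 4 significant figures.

2.638e+10 bits

1 tebibyte = 8.79609e+12 bit.
0.0029996 × 8.79609e+12 ≈ 2.638e+10 bit.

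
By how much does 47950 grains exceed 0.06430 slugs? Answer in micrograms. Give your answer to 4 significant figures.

47950 gr = 3.10711e+9 μg and 0.06430 slug = 9.38388e+8 μg.
3.10711e+9 − 9.38388e+8 ≈ 2.169e+9 μg.

2.169e+9 μg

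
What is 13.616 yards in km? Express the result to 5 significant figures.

0.012450 km

1 yd = 0.000914400 km.
13.616 × 0.000914400 ≈ 0.012450 km.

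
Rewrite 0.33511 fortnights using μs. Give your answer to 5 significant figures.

4.0535e+11 μs

1 fortnight = 1.20960e+12 μs.
Then 0.33511 × 1.20960e+12 ≈ 4.0535e+11 μs.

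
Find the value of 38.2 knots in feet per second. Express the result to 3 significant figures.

64.5 ft/s

1 knot = 1.68781 ft/s.
So 38.2 × 1.68781 ≈ 64.5 ft/s.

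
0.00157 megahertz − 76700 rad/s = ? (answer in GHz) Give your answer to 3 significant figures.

0.00157 MHz = 1.57000e-6 GHz and 76700 rad/s = 1.22072e-5 GHz.
1.57000e-6 − 1.22072e-5 ≈ -1.06e-5 GHz.

-1.06e-5 gigahertz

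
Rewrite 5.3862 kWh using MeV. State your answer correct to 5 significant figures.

1.2102 × 10^20 MeV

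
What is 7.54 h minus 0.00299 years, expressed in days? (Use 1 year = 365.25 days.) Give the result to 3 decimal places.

7.54 h = 0.314167 d and 0.00299 yr = 1.09210 d.
0.314167 − 1.09210 ≈ -0.778 d.

-0.778 d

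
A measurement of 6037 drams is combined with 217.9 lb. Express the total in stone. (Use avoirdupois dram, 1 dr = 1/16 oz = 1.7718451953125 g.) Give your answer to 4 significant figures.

17.25 st

6037 dr = 1.68443 st and 217.9 lb = 15.5643 st.
1.68443 + 15.5643 ≈ 17.25 st.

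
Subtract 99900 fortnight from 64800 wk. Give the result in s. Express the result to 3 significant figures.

-8.16e+10 seconds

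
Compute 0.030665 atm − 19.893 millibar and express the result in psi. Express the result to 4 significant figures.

0.030665 atm = 0.450651 psi and 19.893 mbar = 0.288524 psi.
0.450651 − 0.288524 ≈ 0.1621 psi.

0.1621 psi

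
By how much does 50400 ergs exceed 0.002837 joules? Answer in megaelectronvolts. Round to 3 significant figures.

1.38e+10 megaelectronvolts

50400 erg = 3.145721e+10 MeV and 0.002837 J = 1.770716e+10 MeV.
3.145721e+10 − 1.770716e+10 ≈ 1.38e+10 MeV.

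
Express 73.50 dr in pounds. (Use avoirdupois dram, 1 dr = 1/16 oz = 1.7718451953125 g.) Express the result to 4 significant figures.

0.2871 lb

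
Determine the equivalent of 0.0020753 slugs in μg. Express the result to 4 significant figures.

1 slug = 1.45939 × 10^10 micrograms.
So 0.0020753 × 1.45939 × 10^10 ≈ 3.029 × 10^7 μg.

3.029 × 10^7 μg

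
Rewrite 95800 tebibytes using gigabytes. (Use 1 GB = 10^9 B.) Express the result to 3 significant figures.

1.05e+8 gigabytes

1 TiB = 1099.51 GB.
95800 × 1099.51 ≈ 1.05e+8 GB.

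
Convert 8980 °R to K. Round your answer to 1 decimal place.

4988.9 K

°R = K × 9/5.
Applying the formula gives 4988.9 K.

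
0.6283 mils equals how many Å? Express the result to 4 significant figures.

1 mil = 254000 Å.
Thus 0.6283 × 254000 ≈ 159600 Å.

159600 angstroms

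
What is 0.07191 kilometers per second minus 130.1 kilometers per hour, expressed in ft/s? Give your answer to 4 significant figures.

117.4 feet per second

0.07191 km/s = 235.925 ft/s and 130.1 km/h = 118.566 ft/s.
235.925 − 118.566 ≈ 117.4 ft/s.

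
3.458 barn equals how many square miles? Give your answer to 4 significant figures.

1.335 × 10^-34 mi²

1 barn = 3.86102 × 10^-35 square miles.
3.458 × 3.86102 × 10^-35 ≈ 1.335 × 10^-34 mi².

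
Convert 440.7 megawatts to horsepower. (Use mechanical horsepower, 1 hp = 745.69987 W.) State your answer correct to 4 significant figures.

1 megawatt = 1341.02 horsepower.
So 440.7 × 1341.02 ≈ 591000 hp.

591000 hp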